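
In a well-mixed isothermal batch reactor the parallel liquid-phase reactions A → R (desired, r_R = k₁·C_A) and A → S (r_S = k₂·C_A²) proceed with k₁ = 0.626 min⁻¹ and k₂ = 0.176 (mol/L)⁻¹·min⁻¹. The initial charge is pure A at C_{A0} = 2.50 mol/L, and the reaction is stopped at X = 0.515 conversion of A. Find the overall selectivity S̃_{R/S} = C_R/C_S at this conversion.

1.94

C_A = C_{A0}(1−X) = 1.212 mol/L.
Along a PFR/batch, dC_R/dC_A = −r_R/(r_R+r_S) = −k₁/(k₁+k₂·C_A).
Integrating from C_{A0} to C_A: C_R = (0.626/0.176)·ln[(0.626+0.176·2.50)/(0.626+0.176·1.21)] = 3.557·ln(1.066/0.8394) = 0.8500 mol/L.
C_S = (C_{A0}−C_A)−C_R = 0.4375 mol/L; S̃_{R/S} = 0.8500/0.4375 = 1.94.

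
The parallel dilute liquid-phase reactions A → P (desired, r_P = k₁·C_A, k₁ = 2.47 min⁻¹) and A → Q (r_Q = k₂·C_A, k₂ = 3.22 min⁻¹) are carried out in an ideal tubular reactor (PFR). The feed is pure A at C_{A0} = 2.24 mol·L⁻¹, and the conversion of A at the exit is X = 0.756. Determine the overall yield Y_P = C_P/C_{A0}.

0.328

C_A = C_{A0}(1−X) = 0.5466 mol·L⁻¹.
Both paths are first order in A, so the instantaneous fraction to P is constant: dC_P/d(−C_A) = k₁/(k₁+k₂) = 0.4341.
C_P = 0.4341·(C_{A0}−C_A) = 0.4341×1.693 = 0.735 mol·L⁻¹.
Y_P = C_P/C_{A0} = 0.7351/2.24 = 0.328.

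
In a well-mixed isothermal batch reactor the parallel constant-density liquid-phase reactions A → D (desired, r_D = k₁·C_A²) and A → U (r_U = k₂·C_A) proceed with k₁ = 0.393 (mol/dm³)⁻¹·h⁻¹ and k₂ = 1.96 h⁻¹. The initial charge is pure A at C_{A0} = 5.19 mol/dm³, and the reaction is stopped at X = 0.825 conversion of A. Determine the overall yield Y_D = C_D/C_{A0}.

C_A = C_{A0}(1−X) = 0.9083 mol/dm³.
Along a PFR/batch, dC_U/dC_A = −r_U/(r_D+r_U) = −k₂/(k₂+k₁·C_A).
Integrating from C_{A0} to C_A: C_U = (1.96/0.393)·ln[(1.96+0.393·5.19)/(1.96+0.393·0.908)] = 4.987·ln(4.000/2.317) = 2.723 mol/dm³.
Then C_D = (C_{A0}−C_A) − C_U = 4.282 − 2.723 = 1.559 mol/dm³.
Y_D = C_D/C_{A0} = 1.559/5.19 = 0.300.

0.300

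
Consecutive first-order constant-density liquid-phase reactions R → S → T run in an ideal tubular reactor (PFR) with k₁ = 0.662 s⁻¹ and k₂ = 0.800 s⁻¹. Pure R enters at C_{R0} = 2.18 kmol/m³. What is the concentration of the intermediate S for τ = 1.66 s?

For first-order series with pure R initially, C_S(τ) = k₁C_{R0}/(k₂−k₁)·(e^(−k₁τ) − e^(−k₂τ)).
e^(−k₁τ) = e^(−0.662×1.66) = e^(−1.099) = 0.3332; e^(−k₂τ) = e^(−1.328) = 0.2650.
C_S = 0.662×2.18/(0.800−0.662) × (0.3332−0.2650) = 10.46×0.06822 = 0.7135 kmol/m³.

0.713 kmol/m³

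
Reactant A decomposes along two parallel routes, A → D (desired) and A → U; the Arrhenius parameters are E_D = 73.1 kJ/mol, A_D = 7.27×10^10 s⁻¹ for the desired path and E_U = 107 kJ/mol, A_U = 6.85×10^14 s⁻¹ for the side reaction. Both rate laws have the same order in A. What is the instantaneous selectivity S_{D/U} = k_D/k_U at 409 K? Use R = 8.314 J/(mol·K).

k_D/k_U = (A_D/A_U)·exp[−(E_D−E_U)/(RT)] = (A_D/A_U)·exp[(E_U−E_D)/(RT)].
(E_U−E_D)/(RT) = (107−73.1)×10³/(8.314×409) = 33900/3400 = 9.969.
k_D/k_U = (7.27×10^10/6.85×10^14)·exp(9.969) = 1.061×10^-4 × 21361 = 2.27.
Since E_D < E_U, lowering the temperature improves selectivity toward D.

2.27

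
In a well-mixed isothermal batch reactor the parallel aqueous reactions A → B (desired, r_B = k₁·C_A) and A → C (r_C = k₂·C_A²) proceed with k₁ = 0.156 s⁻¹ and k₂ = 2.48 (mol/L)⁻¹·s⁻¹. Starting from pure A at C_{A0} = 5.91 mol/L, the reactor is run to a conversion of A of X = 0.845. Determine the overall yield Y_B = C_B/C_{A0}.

C_A = C_{A0}(1−X) = 0.9161 mol/L.
Along a PFR/batch, dC_B/dC_A = −r_B/(r_B+r_C) = −k₁/(k₁+k₂·C_A).
Integrating from C_{A0} to C_A: C_B = (0.156/2.48)·ln[(0.156+2.48·5.91)/(0.156+2.48·0.916)] = 0.06290·ln(14.81/2.428) = 0.1138 mol/L.
Y_B = C_B/C_{A0} = 0.1138/5.91 = 0.0192.

0.0192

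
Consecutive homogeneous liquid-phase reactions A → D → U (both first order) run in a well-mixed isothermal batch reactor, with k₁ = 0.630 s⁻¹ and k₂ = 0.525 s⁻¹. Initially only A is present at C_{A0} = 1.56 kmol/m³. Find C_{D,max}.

Evaluating C_D at t_opt = ln(k₂/k₁)/(k₂−k₁) gives C_{D,max}/C_{A0} = (k₁/k₂)^[k₂/(k₂−k₁)].
= (0.630/0.525)^(0.525/(0.525−0.630)) = (1.200)^(-5.000) = 0.4019.
C_{D,max} = 0.4019×1.56 = 0.627 kmol/m³.

0.627 kmol/m³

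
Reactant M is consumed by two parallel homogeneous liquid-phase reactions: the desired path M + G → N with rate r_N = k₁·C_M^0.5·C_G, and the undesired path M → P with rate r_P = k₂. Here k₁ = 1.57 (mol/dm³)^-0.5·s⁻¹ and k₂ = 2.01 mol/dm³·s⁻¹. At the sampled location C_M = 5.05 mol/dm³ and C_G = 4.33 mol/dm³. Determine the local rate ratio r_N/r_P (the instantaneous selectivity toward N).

S_{N/P} = r_N/r_P = (k₁·C_M^0.5·C_G)/(k₂) = (k₁/k₂)·C_M^0.5·C_G.
= (1.57×5.050^0.5×4.330) / (2.01) = 15.28/2.010 = 7.60.

7.60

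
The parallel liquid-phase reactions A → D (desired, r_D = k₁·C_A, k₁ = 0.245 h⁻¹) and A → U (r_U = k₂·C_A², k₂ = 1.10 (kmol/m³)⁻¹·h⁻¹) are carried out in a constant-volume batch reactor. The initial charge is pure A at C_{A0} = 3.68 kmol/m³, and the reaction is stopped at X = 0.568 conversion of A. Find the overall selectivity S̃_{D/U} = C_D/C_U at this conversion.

0.0890

C_A = C_{A0}(1−X) = 1.590 kmol/m³.
Along a PFR/batch, dC_D/dC_A = −r_D/(r_D+r_U) = −k₁/(k₁+k₂·C_A).
Integrating from C_{A0} to C_A: C_D = (0.245/1.10)·ln[(0.245+1.10·3.68)/(0.245+1.10·1.59)] = 0.2227·ln(4.293/1.994) = 0.1708 kmol/m³.
C_U = (C_{A0}−C_A)−C_D = 1.919 kmol/m³; S̃_{D/U} = 0.1708/1.919 = 0.0890.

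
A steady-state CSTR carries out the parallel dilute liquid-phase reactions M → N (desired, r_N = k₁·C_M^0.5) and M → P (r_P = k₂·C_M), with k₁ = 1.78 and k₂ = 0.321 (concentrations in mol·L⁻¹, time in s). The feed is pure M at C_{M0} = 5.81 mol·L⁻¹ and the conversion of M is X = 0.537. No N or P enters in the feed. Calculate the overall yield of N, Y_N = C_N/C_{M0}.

Exit C_M = C_{M0}(1−X) = 5.81×0.463 = 2.690 mol·L⁻¹.
Rates in a CSTR are evaluated at the outlet concentration: r_N = 1.78×2.690^0.5 = 2.919, r_P = 0.321×2.690 = 0.8635.
Fraction of consumed M going to N: r_N/(r_N+r_P) = 0.7717.
C_N = 0.7717·C_{M0}·X = 0.7717×5.81×0.537 = 2.41 mol·L⁻¹; Y_N = C_N/C_{M0} = 0.414.

0.414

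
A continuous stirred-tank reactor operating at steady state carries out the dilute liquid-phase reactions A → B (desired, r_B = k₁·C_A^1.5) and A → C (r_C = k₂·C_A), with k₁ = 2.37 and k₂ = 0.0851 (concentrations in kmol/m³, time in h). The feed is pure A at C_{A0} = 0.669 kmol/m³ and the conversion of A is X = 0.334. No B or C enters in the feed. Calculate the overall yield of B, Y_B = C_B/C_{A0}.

0.317

Exit C_A = C_{A0}(1−X) = 0.669×0.666 = 0.4456 kmol/m³.
In a CSTR the entire volume is at exit conditions, so r_B = 2.37×0.4456^1.5 = 0.7049 and r_C = 0.0851×0.4456 = 0.03792.
Fraction of consumed A going to B: r_B/(r_B+r_C) = 0.9490.
C_B = 0.9490·C_{A0}·X = 0.9490×0.669×0.334 = 0.212 kmol/m³; Y_B = C_B/C_{A0} = 0.317.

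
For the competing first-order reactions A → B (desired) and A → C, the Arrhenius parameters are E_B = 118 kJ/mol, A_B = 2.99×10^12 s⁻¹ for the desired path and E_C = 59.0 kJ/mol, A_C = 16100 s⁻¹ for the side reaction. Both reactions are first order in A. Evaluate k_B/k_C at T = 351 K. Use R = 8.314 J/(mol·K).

With equal orders, S_{B/C} = k_B/k_C = (A_B/A_C)·exp[(E_C−E_B)/(RT)].
(E_C−E_B)/(RT) = (59.0−118)×10³/(8.314×351) = -59000/2918 = -20.22.
k_B/k_C = (2.99×10^12/16100)·exp(-20.22) = 1.857×10^8 × 1.658×10^-9 = 0.308.

0.308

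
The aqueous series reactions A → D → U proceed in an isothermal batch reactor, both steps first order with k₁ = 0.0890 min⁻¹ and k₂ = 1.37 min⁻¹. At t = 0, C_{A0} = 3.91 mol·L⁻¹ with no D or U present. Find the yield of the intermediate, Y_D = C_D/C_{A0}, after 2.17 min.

0.0537

For first-order series with pure A initially, C_D(t) = k₁C_{A0}/(k₂−k₁)·(e^(−k₁t) − e^(−k₂t)).
e^(−k₁t) = e^(−0.0890×2.17) = e^(−0.1931) = 0.8244; e^(−k₂t) = e^(−2.973) = 0.05115.
C_D = 0.0890×3.91/(1.37−0.0890) × (0.8244−0.05115) = 0.2717×0.7732 = 0.2100 mol·L⁻¹.
Y_D = C_D/C_{A0} = 0.2100/3.91 = 0.0537.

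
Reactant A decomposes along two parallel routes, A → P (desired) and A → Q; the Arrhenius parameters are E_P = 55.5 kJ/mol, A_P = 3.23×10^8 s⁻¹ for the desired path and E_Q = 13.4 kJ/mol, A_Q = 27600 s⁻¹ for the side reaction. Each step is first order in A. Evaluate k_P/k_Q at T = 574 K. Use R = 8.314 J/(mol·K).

With equal orders, S_{P/Q} = k_P/k_Q = (A_P/A_Q)·exp[(E_Q−E_P)/(RT)].
(E_Q−E_P)/(RT) = (13.4−55.5)×10³/(8.314×574) = -42100/4772 = -8.822.
k_P/k_Q = (3.23×10^8/27600)·exp(-8.822) = 11703 × 1.475×10^-4 = 1.73.

1.73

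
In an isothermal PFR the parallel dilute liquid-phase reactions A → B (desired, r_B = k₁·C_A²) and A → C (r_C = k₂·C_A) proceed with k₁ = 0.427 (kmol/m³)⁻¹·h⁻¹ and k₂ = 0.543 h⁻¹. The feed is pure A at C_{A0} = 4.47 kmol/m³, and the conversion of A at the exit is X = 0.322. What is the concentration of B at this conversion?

C_A = C_{A0}(1−X) = 3.031 kmol/m³.
Along a PFR/batch, dC_C/dC_A = −r_C/(r_B+r_C) = −k₂/(k₂+k₁·C_A).
Integrating from C_{A0} to C_A: C_C = (0.543/0.427)·ln[(0.543+0.427·4.47)/(0.543+0.427·3.03)] = 1.272·ln(2.452/1.837) = 0.3670 kmol/m³.
Then C_B = (C_{A0}−C_A) − C_C = 1.439 − 0.3670 = 1.072 kmol/m³.

1.07 kmol/m³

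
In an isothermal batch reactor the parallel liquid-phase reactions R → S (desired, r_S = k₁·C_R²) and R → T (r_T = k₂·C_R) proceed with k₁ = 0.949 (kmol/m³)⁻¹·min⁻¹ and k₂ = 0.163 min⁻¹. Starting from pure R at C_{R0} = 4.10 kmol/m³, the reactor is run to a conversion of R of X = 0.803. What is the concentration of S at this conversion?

C_R = C_{R0}(1−X) = 0.8077 kmol/m³.
Along a PFR/batch, dC_T/dC_R = −r_T/(r_S+r_T) = −k₂/(k₂+k₁·C_R).
Integrating from C_{R0} to C_R: C_T = (0.163/0.949)·ln[(0.163+0.949·4.10)/(0.163+0.949·0.808)] = 0.1718·ln(4.054/0.9295) = 0.2530 kmol/m³.
Then C_S = (C_{R0}−C_R) − C_T = 3.292 − 0.2530 = 3.039 kmol/m³.

3.04 kmol/m³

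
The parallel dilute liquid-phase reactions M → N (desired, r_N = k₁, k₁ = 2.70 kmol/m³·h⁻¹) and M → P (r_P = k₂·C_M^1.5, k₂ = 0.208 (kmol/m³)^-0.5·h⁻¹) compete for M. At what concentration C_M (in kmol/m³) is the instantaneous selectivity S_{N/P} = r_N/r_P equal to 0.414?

S_{N/P} = (k₁/k₂)·C_M^-1.5 ⇒ C_M = (S·k₂/k₁)^(1/(-1.5)).
= (0.414×0.208/2.70)^(-0.6667) = (0.03189)^(-0.6667) = 9.94 kmol/m³.

9.94 kmol/m³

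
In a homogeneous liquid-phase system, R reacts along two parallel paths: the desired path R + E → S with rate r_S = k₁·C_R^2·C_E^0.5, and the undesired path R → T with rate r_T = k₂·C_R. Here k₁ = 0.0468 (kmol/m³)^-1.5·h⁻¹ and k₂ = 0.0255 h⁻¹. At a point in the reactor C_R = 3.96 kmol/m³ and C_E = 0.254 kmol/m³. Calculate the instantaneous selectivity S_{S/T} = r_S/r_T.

S_{S/T} = r_S/r_T = (k₁·C_R^2·C_E^0.5)/(k₂·C_R) = (k₁/k₂)·C_R·C_E^0.5.
= (0.0468×3.960^2×0.2540^0.5) / (0.0255×3.960) = 0.3699/0.1010 = 3.66.
Since the desired path is higher order in R, keeping C_R high (PFR or concentrated feed) favours S.

3.66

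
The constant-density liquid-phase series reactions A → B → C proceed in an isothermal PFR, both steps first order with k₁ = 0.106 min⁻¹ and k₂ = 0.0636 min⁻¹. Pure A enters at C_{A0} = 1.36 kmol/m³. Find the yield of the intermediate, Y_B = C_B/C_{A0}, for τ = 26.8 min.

0.309

For first-order series with pure A initially, C_B(τ) = k₁C_{A0}/(k₂−k₁)·(e^(−k₁τ) − e^(−k₂τ)).
e^(−k₁τ) = e^(−0.106×26.8) = e^(−2.841) = 0.05838; e^(−k₂τ) = e^(−1.704) = 0.1819.
C_B = 0.106×1.36/(0.0636−0.106) × (0.05838−0.1819) = (-3.400)×(-0.1235) = 0.4199 kmol/m³.
Y_B = C_B/C_{A0} = 0.4199/1.36 = 0.309.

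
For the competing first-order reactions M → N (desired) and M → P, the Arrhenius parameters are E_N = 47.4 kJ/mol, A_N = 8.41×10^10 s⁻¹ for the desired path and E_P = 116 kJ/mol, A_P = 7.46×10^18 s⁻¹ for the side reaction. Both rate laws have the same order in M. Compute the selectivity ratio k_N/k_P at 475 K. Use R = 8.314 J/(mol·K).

k_N/k_P = (A_N/A_P)·exp[−(E_N−E_P)/(RT)] = (A_N/A_P)·exp[(E_P−E_N)/(RT)].
(E_P−E_N)/(RT) = (116−47.4)×10³/(8.314×475) = 68600/3949 = 17.37.
k_N/k_P = (8.41×10^10/7.46×10^18)·exp(17.37) = 1.127×10^-8 × 3.500×10^7 = 0.395.
Since E_N < E_P, lowering the temperature improves selectivity toward N.

0.395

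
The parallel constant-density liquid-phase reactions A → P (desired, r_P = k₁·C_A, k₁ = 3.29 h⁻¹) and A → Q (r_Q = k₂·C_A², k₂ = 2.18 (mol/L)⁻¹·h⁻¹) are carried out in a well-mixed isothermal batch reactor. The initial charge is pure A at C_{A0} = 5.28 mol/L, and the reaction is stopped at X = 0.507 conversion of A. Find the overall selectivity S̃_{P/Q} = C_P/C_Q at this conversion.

C_A = C_{A0}(1−X) = 2.603 mol/L.
Along a PFR/batch, dC_P/dC_A = −r_P/(r_P+r_Q) = −k₁/(k₁+k₂·C_A).
Integrating from C_{A0} to C_A: C_P = (3.29/2.18)·ln[(3.29+2.18·5.28)/(3.29+2.18·2.60)] = 1.509·ln(14.80/8.965) = 0.7567 mol/L.
C_Q = (C_{A0}−C_A)−C_P = 1.920 mol/L; S̃_{P/Q} = 0.7567/1.920 = 0.394.

0.394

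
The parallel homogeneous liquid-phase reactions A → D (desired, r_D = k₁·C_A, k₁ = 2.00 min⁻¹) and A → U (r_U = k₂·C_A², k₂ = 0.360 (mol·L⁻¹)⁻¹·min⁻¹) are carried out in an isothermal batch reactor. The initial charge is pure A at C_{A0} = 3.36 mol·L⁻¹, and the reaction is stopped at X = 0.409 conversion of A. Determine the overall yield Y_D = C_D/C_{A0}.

0.277

C_A = C_{A0}(1−X) = 1.986 mol·L⁻¹.
Along a PFR/batch, dC_D/dC_A = −r_D/(r_D+r_U) = −k₁/(k₁+k₂·C_A).
Integrating from C_{A0} to C_A: C_D = (2.00/0.360)·ln[(2.00+0.360·3.36)/(2.00+0.360·1.99)] = 5.556·ln(3.210/2.715) = 0.9300 mol·L⁻¹.
Y_D = C_D/C_{A0} = 0.9300/3.36 = 0.277.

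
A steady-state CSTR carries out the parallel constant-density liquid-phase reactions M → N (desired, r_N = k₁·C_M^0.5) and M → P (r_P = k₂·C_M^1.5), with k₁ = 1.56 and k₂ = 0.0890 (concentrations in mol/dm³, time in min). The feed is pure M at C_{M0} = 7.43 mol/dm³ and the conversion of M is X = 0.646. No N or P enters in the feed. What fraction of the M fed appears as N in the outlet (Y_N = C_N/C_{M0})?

Exit C_M = C_{M0}(1−X) = 7.43×0.354 = 2.630 mol/dm³.
In a CSTR the entire volume is at exit conditions, so r_N = 1.56×2.630^0.5 = 2.530 and r_P = 0.0890×2.630^1.5 = 0.3796.
Fraction of consumed M going to N: r_N/(r_N+r_P) = 0.8695.
C_N = 0.8695·C_{M0}·X = 0.8695×7.43×0.646 = 4.17 mol/dm³; Y_N = C_N/C_{M0} = 0.562.

0.562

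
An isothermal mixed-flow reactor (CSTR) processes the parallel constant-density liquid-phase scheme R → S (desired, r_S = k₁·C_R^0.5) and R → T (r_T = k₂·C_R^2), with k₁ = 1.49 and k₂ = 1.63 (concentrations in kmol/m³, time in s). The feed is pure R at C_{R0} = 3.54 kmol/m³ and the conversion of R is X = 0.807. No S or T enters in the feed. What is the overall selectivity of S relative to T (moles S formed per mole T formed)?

Exit C_R = C_{R0}(1−X) = 3.54×0.193 = 0.6832 kmol/m³.
A CSTR operates uniformly at the exit composition, giving r_S = 1.232 and r_T = 0.7609 (each k·C_R^n at C_R = 0.6832).
Overall selectivity = C_S/C_T = r_Sτ/(r_Tτ) = r_S/r_T = 1.62.

1.62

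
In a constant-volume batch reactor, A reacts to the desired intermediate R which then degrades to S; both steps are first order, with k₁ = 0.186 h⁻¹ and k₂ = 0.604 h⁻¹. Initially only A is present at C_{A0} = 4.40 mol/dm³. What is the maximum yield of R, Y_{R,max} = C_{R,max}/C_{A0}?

0.182

Evaluating C_R at t_opt = ln(k₂/k₁)/(k₂−k₁) gives C_{R,max}/C_{A0} = (k₁/k₂)^[k₂/(k₂−k₁)].
= (0.186/0.604)^(0.604/(0.604−0.186)) = (0.3079)^(1.445) = 0.1823.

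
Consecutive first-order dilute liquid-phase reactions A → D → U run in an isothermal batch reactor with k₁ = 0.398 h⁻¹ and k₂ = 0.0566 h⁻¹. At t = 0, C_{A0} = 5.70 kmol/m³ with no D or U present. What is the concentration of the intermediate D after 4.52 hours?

The intermediate concentration in a first-order A→B→C sequence is C_D = k₁C_{A0}(e^(−k₁t) − e^(−k₂t))/(k₂−k₁).
e^(−k₁t) = e^(−0.398×4.52) = e^(−1.799) = 0.1655; e^(−k₂t) = e^(−0.2558) = 0.7743.
C_D = 0.398×5.70/(0.0566−0.398) × (0.1655−0.7743) = (-6.645)×(-0.6088) = 4.045 kmol/m³.

4.05 kmol/m³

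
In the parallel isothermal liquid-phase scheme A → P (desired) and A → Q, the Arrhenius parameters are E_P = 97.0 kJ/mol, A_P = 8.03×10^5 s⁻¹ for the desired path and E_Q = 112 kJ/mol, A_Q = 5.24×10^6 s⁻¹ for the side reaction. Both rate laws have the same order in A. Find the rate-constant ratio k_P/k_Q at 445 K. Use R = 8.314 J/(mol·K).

With equal orders, S_{P/Q} = k_P/k_Q = (A_P/A_Q)·exp[(E_Q−E_P)/(RT)].
(E_Q−E_P)/(RT) = (112−97.0)×10³/(8.314×445) = 15000/3700 = 4.054.
k_P/k_Q = (8.03×10^5/5.24×10^6)·exp(4.054) = 0.1532 × 57.65 = 8.83.

8.83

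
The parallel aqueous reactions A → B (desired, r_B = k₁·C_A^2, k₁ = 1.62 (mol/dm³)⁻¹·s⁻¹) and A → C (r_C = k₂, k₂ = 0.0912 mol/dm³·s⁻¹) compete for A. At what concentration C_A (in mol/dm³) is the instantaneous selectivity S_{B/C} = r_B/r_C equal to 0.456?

S_{B/C} = (k₁/k₂)·C_A^2 ⇒ C_A = (S·k₂/k₁)^(0.5).
= (0.456×0.0912/1.62)^(0.5) = (0.02567)^(0.5) = 0.160 mol/dm³.

0.160 mol/dm³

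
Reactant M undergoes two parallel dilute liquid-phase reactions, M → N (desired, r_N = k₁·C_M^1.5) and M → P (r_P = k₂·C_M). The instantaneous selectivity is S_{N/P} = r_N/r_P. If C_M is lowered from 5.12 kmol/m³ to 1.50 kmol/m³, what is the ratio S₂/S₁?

S_{N/P} = (k₁/k₂)·C_M^0.5, so S₂/S₁ = (C_{M,2}/C_{M,1})^0.5.
= (1.50/5.12)^0.5 = (0.2930)^0.5 = 0.541.
Selectivity toward N falls as C_M falls — high-concentration operation is favoured.

0.541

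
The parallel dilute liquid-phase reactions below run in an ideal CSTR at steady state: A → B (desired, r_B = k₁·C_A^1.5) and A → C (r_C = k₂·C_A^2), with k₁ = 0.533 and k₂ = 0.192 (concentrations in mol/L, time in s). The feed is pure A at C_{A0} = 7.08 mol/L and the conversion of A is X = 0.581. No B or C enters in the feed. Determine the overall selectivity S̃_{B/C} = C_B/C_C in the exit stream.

Exit C_A = C_{A0}(1−X) = 7.08×0.419 = 2.967 mol/L.
A CSTR operates uniformly at the exit composition, giving r_B = 2.723 and r_C = 1.690 (each k·C_A^n at C_A = 2.967).
Overall selectivity = C_B/C_C = r_Bτ/(r_Cτ) = r_B/r_C = 1.61.

1.61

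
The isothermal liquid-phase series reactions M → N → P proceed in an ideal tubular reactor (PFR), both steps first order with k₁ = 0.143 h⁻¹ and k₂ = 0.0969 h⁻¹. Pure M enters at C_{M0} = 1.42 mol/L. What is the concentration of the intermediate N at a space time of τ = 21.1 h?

0.355 mol/L

For first-order series with pure M initially, C_N(τ) = k₁C_{M0}/(k₂−k₁)·(e^(−k₁τ) − e^(−k₂τ)).
e^(−k₁τ) = e^(−0.143×21.1) = e^(−3.017) = 0.04893; e^(−k₂τ) = e^(−2.045) = 0.1294.
C_N = 0.143×1.42/(0.0969−0.143) × (0.04893−0.1294) = (-4.405)×(-0.08050) = 0.3546 mol/L.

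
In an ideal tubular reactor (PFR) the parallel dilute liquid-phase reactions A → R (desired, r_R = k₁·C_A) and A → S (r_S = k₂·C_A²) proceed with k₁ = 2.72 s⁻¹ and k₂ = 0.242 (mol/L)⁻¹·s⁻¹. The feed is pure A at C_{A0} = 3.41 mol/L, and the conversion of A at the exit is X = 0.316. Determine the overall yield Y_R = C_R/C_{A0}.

0.252

C_A = C_{A0}(1−X) = 2.332 mol/L.
Along a PFR/batch, dC_R/dC_A = −r_R/(r_R+r_S) = −k₁/(k₁+k₂·C_A).
Integrating from C_{A0} to C_A: C_R = (2.72/0.242)·ln[(2.72+0.242·3.41)/(2.72+0.242·2.33)] = 11.24·ln(3.545/3.284) = 0.8587 mol/L.
Y_R = C_R/C_{A0} = 0.8587/3.41 = 0.252.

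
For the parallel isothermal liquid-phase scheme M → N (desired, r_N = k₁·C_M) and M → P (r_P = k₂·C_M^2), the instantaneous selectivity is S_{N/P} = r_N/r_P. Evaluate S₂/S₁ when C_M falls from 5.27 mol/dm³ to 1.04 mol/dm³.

5.07

S_{N/P} = (k₁/k₂)·C_M⁻¹, so S₂/S₁ = (C_{M,2}/C_{M,1})⁻¹.
= 5.27/1.04 = 5.07.
Selectivity toward N rises as C_M falls — low-concentration operation is favoured.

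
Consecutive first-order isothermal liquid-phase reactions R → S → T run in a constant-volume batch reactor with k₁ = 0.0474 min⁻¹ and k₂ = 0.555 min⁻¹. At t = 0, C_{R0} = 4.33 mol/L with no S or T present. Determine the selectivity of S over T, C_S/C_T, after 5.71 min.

The intermediate concentration in a first-order A→B→C sequence is C_S = k₁C_{R0}(e^(−k₁t) − e^(−k₂t))/(k₂−k₁).
e^(−k₁t) = e^(−0.0474×5.71) = e^(−0.2707) = 0.7629; e^(−k₂t) = e^(−3.169) = 0.04204.
C_S = 0.0474×4.33/(0.555−0.0474) × (0.7629−0.04204) = 0.4043×0.7208 = 0.2915 mol/L.
C_R = C_{R0}e^(−k₁t) = 3.303 mol/L, so C_T = C_{R0}−C_R−C_S = 0.7353 mol/L; C_S/C_T = 0.396.

0.396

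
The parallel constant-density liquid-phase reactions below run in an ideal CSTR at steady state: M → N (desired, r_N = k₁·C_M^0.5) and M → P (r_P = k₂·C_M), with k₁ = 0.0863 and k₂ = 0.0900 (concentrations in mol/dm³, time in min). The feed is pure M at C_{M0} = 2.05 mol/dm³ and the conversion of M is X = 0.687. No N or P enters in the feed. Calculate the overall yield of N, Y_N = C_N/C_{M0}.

0.374

Exit C_M = C_{M0}(1−X) = 2.05×0.313 = 0.6416 mol/dm³.
Rates in a CSTR are evaluated at the outlet concentration: r_N = 0.0863×0.6416^0.5 = 0.06913, r_P = 0.0900×0.6416 = 0.05775.
Fraction of consumed M going to N: r_N/(r_N+r_P) = 0.5448.
C_N = 0.5448·C_{M0}·X = 0.5448×2.05×0.687 = 0.767 mol/dm³; Y_N = C_N/C_{M0} = 0.374.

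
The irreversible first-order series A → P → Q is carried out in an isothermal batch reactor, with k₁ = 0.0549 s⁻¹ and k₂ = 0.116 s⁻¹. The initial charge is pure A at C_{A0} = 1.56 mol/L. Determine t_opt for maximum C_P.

12.2 s

The intermediate peaks when r₁ = r₂, i.e. k₁e^(−k₁t) = k₂e^(−k₂t), giving t_opt = ln(k₂/k₁)/(k₂−k₁).
= ln(0.116/0.0549)/(0.116−0.0549) = ln(2.113)/0.06110 = 0.7481/0.06110 = 12.2 s.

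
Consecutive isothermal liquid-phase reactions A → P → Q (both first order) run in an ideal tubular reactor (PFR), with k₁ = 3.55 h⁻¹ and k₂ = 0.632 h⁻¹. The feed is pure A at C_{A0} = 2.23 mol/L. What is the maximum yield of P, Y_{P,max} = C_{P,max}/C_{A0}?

At the optimum, C_{P,max}/C_{A0} = (k₁/k₂)^[k₂/(k₂−k₁)].
= (3.55/0.632)^(0.632/(0.632−3.55)) = (5.617)^(-0.2166) = 0.6881.

0.688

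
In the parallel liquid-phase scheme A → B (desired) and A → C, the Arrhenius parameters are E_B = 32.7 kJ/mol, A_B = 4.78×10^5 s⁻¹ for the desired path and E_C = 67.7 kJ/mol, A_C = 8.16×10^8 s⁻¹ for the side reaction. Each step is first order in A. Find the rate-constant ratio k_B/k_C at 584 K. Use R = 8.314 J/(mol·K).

0.791

With equal orders, S_{B/C} = k_B/k_C = (A_B/A_C)·exp[(E_C−E_B)/(RT)].
(E_C−E_B)/(RT) = (67.7−32.7)×10³/(8.314×584) = 35000/4855 = 7.209.
k_B/k_C = (4.78×10^5/8.16×10^8)·exp(7.209) = 5.858×10^-4 × 1351 = 0.791.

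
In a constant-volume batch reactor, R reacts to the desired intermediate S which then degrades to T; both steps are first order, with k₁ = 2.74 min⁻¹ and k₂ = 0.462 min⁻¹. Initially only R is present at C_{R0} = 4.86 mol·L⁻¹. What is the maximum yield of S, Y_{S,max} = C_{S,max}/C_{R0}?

For a first-order series the maximum intermediate yield is C_{S,max}/C_{R0} = (k₁/k₂)^[k₂/(k₂−k₁)].
= (2.74/0.462)^(0.462/(0.462−2.74)) = (5.931)^(-0.2028) = 0.6970.

0.697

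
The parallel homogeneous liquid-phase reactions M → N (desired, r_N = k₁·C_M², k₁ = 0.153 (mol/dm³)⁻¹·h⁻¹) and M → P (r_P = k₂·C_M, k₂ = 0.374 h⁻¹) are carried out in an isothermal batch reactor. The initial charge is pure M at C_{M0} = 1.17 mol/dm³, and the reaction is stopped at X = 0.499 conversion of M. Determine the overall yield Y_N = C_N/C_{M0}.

C_M = C_{M0}(1−X) = 0.5862 mol/dm³.
Along a PFR/batch, dC_P/dC_M = −r_P/(r_N+r_P) = −k₂/(k₂+k₁·C_M).
Integrating from C_{M0} to C_M: C_P = (0.374/0.153)·ln[(0.374+0.153·1.17)/(0.374+0.153·0.586)] = 2.444·ln(0.5530/0.4637) = 0.4306 mol/dm³.
Then C_N = (C_{M0}−C_M) − C_P = 0.5838 − 0.4306 = 0.1532 mol/dm³.
Y_N = C_N/C_{M0} = 0.1532/1.17 = 0.131.

0.131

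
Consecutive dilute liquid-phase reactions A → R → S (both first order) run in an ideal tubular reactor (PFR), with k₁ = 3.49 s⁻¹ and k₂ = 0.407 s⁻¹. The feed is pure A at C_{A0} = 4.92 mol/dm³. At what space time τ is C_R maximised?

0.697 s

The intermediate peaks when r₁ = r₂, i.e. k₁e^(−k₁τ) = k₂e^(−k₂τ), giving τ_opt = ln(k₂/k₁)/(k₂−k₁).
= ln(0.407/3.49)/(0.407−3.49) = ln(0.1166)/-3.083 = -2.149/-3.083 = 0.697 s.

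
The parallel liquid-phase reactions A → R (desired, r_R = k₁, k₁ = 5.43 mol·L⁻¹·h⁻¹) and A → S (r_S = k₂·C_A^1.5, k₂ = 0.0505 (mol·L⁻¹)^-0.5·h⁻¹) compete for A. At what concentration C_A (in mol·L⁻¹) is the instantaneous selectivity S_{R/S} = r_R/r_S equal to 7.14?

S_{R/S} = (k₁/k₂)·C_A^-1.5 ⇒ C_A = (S·k₂/k₁)^(1/(-1.5)).
= (7.14×0.0505/5.43)^(-0.6667) = (0.06640)^(-0.6667) = 6.10 mol·L⁻¹.

6.10 mol·L⁻¹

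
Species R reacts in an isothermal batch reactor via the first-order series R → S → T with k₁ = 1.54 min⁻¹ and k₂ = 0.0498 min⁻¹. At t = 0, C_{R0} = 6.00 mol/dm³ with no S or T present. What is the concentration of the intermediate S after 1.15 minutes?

4.80 mol/dm³

The intermediate concentration in a first-order A→B→C sequence is C_S = k₁C_{R0}(e^(−k₁t) − e^(−k₂t))/(k₂−k₁).
e^(−k₁t) = e^(−1.54×1.15) = e^(−1.771) = 0.1702; e^(−k₂t) = e^(−0.05727) = 0.9443.
C_S = 1.54×6.00/(0.0498−1.54) × (0.1702−0.9443) = (-6.201)×(-0.7742) = 4.800 mol/dm³.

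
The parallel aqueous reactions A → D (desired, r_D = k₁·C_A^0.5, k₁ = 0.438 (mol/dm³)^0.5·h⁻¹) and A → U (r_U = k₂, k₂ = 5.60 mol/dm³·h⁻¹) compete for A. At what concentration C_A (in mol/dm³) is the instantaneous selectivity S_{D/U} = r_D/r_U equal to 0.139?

3.16 mol/dm³

S_{D/U} = (k₁/k₂)·C_A^0.5 ⇒ C_A = (S·k₂/k₁)^(2).
= (0.139×5.60/0.438)^(2) = (1.777)^(2) = 3.16 mol/dm³.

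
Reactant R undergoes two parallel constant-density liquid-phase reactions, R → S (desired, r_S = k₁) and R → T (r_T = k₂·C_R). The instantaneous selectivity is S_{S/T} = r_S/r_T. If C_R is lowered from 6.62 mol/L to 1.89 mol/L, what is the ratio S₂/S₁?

S_{S/T} = (k₁/k₂)·C_R⁻¹, so S₂/S₁ = (C_{R,2}/C_{R,1})⁻¹.
= 6.62/1.89 = 3.50.
Selectivity toward S rises as C_R falls — low-concentration operation is favoured.

3.50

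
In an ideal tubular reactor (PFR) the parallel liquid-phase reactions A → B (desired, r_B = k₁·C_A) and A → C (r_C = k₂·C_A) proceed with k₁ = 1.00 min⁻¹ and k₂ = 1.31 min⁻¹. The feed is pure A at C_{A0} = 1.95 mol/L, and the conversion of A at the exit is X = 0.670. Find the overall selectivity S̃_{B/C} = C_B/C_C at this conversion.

C_A = C_{A0}(1−X) = 0.6435 mol/L.
Both paths are first order in A, so the instantaneous fraction to B is constant: dC_B/d(−C_A) = k₁/(k₁+k₂) = 0.4329.
C_B = 0.4329·(C_{A0}−C_A) = 0.4329×1.306 = 0.566 mol/L.
C_C = (C_{A0}−C_A)−C_B = 0.7409 mol/L; S̃_{B/C} = 0.5656/0.7409 = 0.763.

0.763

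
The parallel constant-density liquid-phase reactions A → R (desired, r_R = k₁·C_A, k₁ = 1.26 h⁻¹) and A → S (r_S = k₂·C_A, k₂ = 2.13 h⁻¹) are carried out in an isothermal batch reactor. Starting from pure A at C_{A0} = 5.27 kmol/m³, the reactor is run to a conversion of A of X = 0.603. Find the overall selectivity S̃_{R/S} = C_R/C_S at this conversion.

C_A = C_{A0}(1−X) = 2.092 kmol/m³.
Both paths are first order in A, so the instantaneous fraction to R is constant: dC_R/d(−C_A) = k₁/(k₁+k₂) = 0.3717.
C_R = 0.3717·(C_{A0}−C_A) = 0.3717×3.178 = 1.18 kmol/m³.
C_S = (C_{A0}−C_A)−C_R = 1.997 kmol/m³; S̃_{R/S} = 1.181/1.997 = 0.592.

0.592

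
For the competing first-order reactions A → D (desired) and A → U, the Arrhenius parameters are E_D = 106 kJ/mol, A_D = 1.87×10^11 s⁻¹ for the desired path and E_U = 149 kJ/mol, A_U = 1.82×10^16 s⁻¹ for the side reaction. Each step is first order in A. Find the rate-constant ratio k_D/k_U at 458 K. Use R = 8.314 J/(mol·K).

Since both paths have the same order in A, the concentration cancels and S_{D/U} = k_D/k_U = (A_D/A_U)·exp[(E_U−E_D)/(RT)].
(E_U−E_D)/(RT) = (149−106)×10³/(8.314×458) = 43000/3808 = 11.29.
k_D/k_U = (1.87×10^11/1.82×10^16)·exp(11.29) = 1.027×10^-5 × 80224 = 0.824.
Since E_D < E_U, lowering the temperature improves selectivity toward D.

0.824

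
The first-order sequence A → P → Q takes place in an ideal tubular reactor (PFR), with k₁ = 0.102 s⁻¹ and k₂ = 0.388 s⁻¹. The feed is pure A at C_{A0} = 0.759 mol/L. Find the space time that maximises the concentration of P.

4.67 s

For first-order series the maximum of C_P occurs at τ_opt = ln(k₂/k₁)/(k₂−k₁).
= ln(0.388/0.102)/(0.388−0.102) = ln(3.804)/0.2860 = 1.336/0.2860 = 4.67 s.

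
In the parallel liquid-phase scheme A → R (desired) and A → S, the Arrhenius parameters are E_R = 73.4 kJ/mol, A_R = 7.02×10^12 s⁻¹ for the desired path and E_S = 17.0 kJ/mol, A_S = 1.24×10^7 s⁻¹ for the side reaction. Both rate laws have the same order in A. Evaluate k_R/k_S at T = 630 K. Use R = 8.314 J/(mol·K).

With equal orders, S_{R/S} = k_R/k_S = (A_R/A_S)·exp[(E_S−E_R)/(RT)].
(E_S−E_R)/(RT) = (17.0−73.4)×10³/(8.314×630) = -56400/5238 = -10.77.
k_R/k_S = (7.02×10^12/1.24×10^7)·exp(-10.77) = 5.661×10^5 × 2.107×10^-5 = 11.9.
Since E_R > E_S, raising the temperature improves selectivity toward R.

11.9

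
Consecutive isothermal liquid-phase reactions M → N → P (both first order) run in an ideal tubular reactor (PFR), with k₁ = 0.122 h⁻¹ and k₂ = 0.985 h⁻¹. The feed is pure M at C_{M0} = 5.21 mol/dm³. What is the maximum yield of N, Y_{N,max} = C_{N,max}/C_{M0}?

0.0922

For a first-order series the maximum intermediate yield is C_{N,max}/C_{M0} = (k₁/k₂)^[k₂/(k₂−k₁)].
= (0.122/0.985)^(0.985/(0.985−0.122)) = (0.1239)^(1.141) = 0.09219.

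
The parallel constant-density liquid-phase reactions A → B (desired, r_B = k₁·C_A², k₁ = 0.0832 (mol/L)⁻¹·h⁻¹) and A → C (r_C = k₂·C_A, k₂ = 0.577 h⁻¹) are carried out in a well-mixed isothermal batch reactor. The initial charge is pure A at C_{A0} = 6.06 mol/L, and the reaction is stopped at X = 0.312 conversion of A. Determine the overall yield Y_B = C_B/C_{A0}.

C_A = C_{A0}(1−X) = 4.169 mol/L.
Along a PFR/batch, dC_C/dC_A = −r_C/(r_B+r_C) = −k₂/(k₂+k₁·C_A).
Integrating from C_{A0} to C_A: C_C = (0.577/0.0832)·ln[(0.577+0.0832·6.06)/(0.577+0.0832·4.17)] = 6.935·ln(1.081/0.9239) = 1.090 mol/L.
Then C_B = (C_{A0}−C_A) − C_C = 1.891 − 1.090 = 0.8003 mol/L.
Y_B = C_B/C_{A0} = 0.8003/6.06 = 0.132.

0.132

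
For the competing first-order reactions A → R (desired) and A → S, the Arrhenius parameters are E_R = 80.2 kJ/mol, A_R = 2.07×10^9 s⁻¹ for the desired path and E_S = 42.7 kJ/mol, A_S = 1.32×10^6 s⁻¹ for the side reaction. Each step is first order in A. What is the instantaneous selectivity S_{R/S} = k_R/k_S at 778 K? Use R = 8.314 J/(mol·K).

Since both paths have the same order in A, the concentration cancels and S_{R/S} = k_R/k_S = (A_R/A_S)·exp[(E_S−E_R)/(RT)].
(E_S−E_R)/(RT) = (42.7−80.2)×10³/(8.314×778) = -37500/6468 = -5.798.
k_R/k_S = (2.07×10^9/1.32×10^6)·exp(-5.798) = 1568 × 0.003035 = 4.76.
Since E_R > E_S, raising the temperature improves selectivity toward R.

4.76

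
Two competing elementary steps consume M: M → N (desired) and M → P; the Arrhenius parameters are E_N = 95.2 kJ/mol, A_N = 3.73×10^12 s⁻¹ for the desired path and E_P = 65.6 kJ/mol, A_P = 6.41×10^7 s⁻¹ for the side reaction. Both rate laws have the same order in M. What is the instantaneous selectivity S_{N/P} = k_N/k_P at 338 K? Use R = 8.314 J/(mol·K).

With equal orders, S_{N/P} = k_N/k_P = (A_N/A_P)·exp[(E_P−E_N)/(RT)].
(E_P−E_N)/(RT) = (65.6−95.2)×10³/(8.314×338) = -29600/2810 = -10.53.
k_N/k_P = (3.73×10^12/6.41×10^7)·exp(-10.53) = 58190 × 2.663×10^-5 = 1.55.
Since E_N > E_P, raising the temperature improves selectivity toward N.

1.55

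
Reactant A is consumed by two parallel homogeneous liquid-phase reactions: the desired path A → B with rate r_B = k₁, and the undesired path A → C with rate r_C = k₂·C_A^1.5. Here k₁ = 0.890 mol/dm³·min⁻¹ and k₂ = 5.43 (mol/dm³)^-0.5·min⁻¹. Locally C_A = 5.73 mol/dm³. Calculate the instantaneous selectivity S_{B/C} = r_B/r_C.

0.0119

S_{B/C} = r_B/r_C = (k₁)/(k₂·C_A^1.5) = (k₁/k₂)·C_A^-1.5.
= (0.890) / (5.43×5.730^1.5) = 0.8900/74.48 = 0.0119.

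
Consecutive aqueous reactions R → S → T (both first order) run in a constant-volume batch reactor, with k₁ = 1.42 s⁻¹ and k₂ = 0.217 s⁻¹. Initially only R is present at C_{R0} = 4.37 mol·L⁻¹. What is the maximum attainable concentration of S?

3.11 mol·L⁻¹

For a first-order series the maximum intermediate yield is C_{S,max}/C_{R0} = (k₁/k₂)^[k₂/(k₂−k₁)].
= (1.42/0.217)^(0.217/(0.217−1.42)) = (6.544)^(-0.1804) = 0.7126.
C_{S,max} = 0.7126×4.37 = 3.11 mol·L⁻¹.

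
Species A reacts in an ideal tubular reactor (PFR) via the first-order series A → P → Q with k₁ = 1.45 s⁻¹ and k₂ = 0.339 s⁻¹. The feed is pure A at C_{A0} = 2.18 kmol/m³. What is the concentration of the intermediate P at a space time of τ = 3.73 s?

0.791 kmol/m³

For first-order series with pure A initially, C_P(τ) = k₁C_{A0}/(k₂−k₁)·(e^(−k₁τ) − e^(−k₂τ)).
e^(−k₁τ) = e^(−1.45×3.73) = e^(−5.409) = 0.004478; e^(−k₂τ) = e^(−1.264) = 0.2824.
C_P = 1.45×2.18/(0.339−1.45) × (0.004478−0.2824) = (-2.845)×(-0.2779) = 0.7907 kmol/m³.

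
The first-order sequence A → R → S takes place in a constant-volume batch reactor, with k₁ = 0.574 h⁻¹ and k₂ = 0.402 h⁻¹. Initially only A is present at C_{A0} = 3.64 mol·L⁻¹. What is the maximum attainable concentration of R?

1.58 mol·L⁻¹

Evaluating C_R at t_opt = ln(k₂/k₁)/(k₂−k₁) gives C_{R,max}/C_{A0} = (k₁/k₂)^[k₂/(k₂−k₁)].
= (0.574/0.402)^(0.402/(0.402−0.574)) = (1.428)^(-2.337) = 0.4350.
C_{R,max} = 0.4350×3.64 = 1.58 mol·L⁻¹.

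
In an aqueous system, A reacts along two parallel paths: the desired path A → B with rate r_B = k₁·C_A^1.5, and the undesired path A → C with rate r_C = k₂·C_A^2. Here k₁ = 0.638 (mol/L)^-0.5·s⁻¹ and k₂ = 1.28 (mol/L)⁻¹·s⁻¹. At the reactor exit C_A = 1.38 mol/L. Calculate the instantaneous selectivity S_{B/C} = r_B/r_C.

S_{B/C} = r_B/r_C = (k₁·C_A^1.5)/(k₂·C_A^2) = (k₁/k₂)·C_A^-0.5.
= (0.638×1.380^1.5) / (1.28×1.380^2) = 1.034/2.438 = 0.424.

0.424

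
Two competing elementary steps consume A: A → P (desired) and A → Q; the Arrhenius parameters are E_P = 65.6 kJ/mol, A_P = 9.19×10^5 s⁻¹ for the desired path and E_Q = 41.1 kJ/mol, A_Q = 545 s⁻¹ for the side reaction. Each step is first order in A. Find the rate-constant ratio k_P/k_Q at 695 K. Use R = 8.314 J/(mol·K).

24.3

With equal orders, S_{P/Q} = k_P/k_Q = (A_P/A_Q)·exp[(E_Q−E_P)/(RT)].
(E_Q−E_P)/(RT) = (41.1−65.6)×10³/(8.314×695) = -24500/5778 = -4.240.
k_P/k_Q = (9.19×10^5/545)·exp(-4.240) = 1686 × 0.01441 = 24.3.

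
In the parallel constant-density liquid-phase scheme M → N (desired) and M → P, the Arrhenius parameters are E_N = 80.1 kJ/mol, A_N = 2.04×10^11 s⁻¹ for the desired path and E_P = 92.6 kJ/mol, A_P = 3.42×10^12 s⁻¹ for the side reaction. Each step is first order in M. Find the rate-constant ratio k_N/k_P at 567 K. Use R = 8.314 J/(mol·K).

0.846

With equal orders, S_{N/P} = k_N/k_P = (A_N/A_P)·exp[(E_P−E_N)/(RT)].
(E_P−E_N)/(RT) = (92.6−80.1)×10³/(8.314×567) = 12500/4714 = 2.652.
k_N/k_P = (2.04×10^11/3.42×10^12)·exp(2.652) = 0.05965 × 14.18 = 0.846.
Since E_N < E_P, lowering the temperature improves selectivity toward N.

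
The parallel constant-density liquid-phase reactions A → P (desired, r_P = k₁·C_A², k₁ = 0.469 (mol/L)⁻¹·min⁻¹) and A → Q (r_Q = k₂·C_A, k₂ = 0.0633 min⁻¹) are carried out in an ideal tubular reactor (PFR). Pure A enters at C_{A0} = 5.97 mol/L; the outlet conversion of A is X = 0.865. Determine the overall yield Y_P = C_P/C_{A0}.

C_A = C_{A0}(1−X) = 0.8060 mol/L.
Along a PFR/batch, dC_Q/dC_A = −r_Q/(r_P+r_Q) = −k₂/(k₂+k₁·C_A).
Integrating from C_{A0} to C_A: C_Q = (0.0633/0.469)·ln[(0.0633+0.469·5.97)/(0.0633+0.469·0.806)] = 0.1350·ln(2.863/0.4413) = 0.2524 mol/L.
Then C_P = (C_{A0}−C_A) − C_Q = 5.164 − 0.2524 = 4.912 mol/L.
Y_P = C_P/C_{A0} = 4.912/5.97 = 0.823.

0.823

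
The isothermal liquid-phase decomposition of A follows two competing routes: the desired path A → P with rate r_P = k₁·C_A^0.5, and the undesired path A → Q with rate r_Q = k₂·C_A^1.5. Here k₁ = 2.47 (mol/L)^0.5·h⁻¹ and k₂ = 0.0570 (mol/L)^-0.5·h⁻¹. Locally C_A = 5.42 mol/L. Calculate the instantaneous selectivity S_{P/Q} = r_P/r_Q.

8.00

S_{P/Q} = r_P/r_Q = (k₁·C_A^0.5)/(k₂·C_A^1.5) = (k₁/k₂)·C_A⁻¹.
= (2.47×5.420^0.5) / (0.0570×5.420^1.5) = 5.750/0.7192 = 8.00.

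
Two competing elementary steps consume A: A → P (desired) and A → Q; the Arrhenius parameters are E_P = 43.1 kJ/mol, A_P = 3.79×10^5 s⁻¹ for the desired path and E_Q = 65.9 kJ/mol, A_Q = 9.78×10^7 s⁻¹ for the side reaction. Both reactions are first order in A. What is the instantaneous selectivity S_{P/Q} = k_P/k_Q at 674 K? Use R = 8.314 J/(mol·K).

0.227

k_P/k_Q = (A_P/A_Q)·exp[−(E_P−E_Q)/(RT)] = (A_P/A_Q)·exp[(E_Q−E_P)/(RT)].
(E_Q−E_P)/(RT) = (65.9−43.1)×10³/(8.314×674) = 22800/5604 = 4.069.
k_P/k_Q = (3.79×10^5/9.78×10^7)·exp(4.069) = 0.003875 × 58.49 = 0.227.
Since E_P < E_Q, lowering the temperature improves selectivity toward P.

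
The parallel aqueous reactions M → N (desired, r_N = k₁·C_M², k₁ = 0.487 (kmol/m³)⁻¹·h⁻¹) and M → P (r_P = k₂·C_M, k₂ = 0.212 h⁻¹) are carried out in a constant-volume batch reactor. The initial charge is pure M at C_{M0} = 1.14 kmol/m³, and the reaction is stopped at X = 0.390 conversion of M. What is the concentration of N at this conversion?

C_M = C_{M0}(1−X) = 0.6954 kmol/m³.
Along a PFR/batch, dC_P/dC_M = −r_P/(r_N+r_P) = −k₂/(k₂+k₁·C_M).
Integrating from C_{M0} to C_M: C_P = (0.212/0.487)·ln[(0.212+0.487·1.14)/(0.212+0.487·0.695)] = 0.4353·ln(0.7672/0.5507) = 0.1444 kmol/m³.
Then C_N = (C_{M0}−C_M) − C_P = 0.4446 − 0.1444 = 0.3002 kmol/m³.

0.300 kmol/m³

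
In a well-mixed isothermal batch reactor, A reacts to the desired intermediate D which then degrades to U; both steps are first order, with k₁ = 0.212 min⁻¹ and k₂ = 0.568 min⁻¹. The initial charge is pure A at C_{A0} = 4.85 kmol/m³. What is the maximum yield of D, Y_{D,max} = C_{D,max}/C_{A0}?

Evaluating C_D at t_opt = ln(k₂/k₁)/(k₂−k₁) gives C_{D,max}/C_{A0} = (k₁/k₂)^[k₂/(k₂−k₁)].
= (0.212/0.568)^(0.568/(0.568−0.212)) = (0.3732)^(1.596) = 0.2075.

0.208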